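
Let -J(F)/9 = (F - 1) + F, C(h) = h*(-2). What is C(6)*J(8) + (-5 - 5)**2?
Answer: 1720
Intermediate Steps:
C(h) = -2*h
J(F) = 9 - 18*F (J(F) = -9*((F - 1) + F) = -9*((-1 + F) + F) = -9*(-1 + 2*F) = 9 - 18*F)
C(6)*J(8) + (-5 - 5)**2 = (-2*6)*(9 - 18*8) + (-5 - 5)**2 = -12*(9 - 144) + (-10)**2 = -12*(-135) + 100 = 1620 + 100 = 1720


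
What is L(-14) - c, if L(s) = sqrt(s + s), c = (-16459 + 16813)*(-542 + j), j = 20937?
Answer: -7219830 + 2*I*sqrt(7) ≈ -7.2198e+6 + 5.2915*I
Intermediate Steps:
c = 7219830 (c = (-16459 + 16813)*(-542 + 20937) = 354*20395 = 7219830)
L(s) = sqrt(2)*sqrt(s) (L(s) = sqrt(2*s) = sqrt(2)*sqrt(s))
L(-14) - c = sqrt(2)*sqrt(-14) - 1*7219830 = sqrt(2)*(I*sqrt(14)) - 7219830 = 2*I*sqrt(7) - 7219830 = -7219830 + 2*I*sqrt(7)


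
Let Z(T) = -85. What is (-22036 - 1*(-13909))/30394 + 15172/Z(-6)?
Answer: -65975509/369070 ≈ -178.76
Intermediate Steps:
(-22036 - 1*(-13909))/30394 + 15172/Z(-6) = (-22036 - 1*(-13909))/30394 + 15172/(-85) = (-22036 + 13909)*(1/30394) + 15172*(-1/85) = -8127*1/30394 - 15172/85 = -1161/4342 - 15172/85 = -65975509/369070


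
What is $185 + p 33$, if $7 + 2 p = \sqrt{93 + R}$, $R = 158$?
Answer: $\frac{139}{2} + \frac{33 \sqrt{251}}{2} \approx 330.91$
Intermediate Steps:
$p = - \frac{7}{2} + \frac{\sqrt{251}}{2}$ ($p = - \frac{7}{2} + \frac{\sqrt{93 + 158}}{2} = - \frac{7}{2} + \frac{\sqrt{251}}{2} \approx 4.4215$)
$185 + p 33 = 185 + \left(- \frac{7}{2} + \frac{\sqrt{251}}{2}\right) 33 = 185 - \left(\frac{231}{2} - \frac{33 \sqrt{251}}{2}\right) = \frac{139}{2} + \frac{33 \sqrt{251}}{2}$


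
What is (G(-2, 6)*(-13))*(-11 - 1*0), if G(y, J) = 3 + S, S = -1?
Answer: 286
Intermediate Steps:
G(y, J) = 2 (G(y, J) = 3 - 1 = 2)
(G(-2, 6)*(-13))*(-11 - 1*0) = (2*(-13))*(-11 - 1*0) = -26*(-11 + 0) = -26*(-11) = 286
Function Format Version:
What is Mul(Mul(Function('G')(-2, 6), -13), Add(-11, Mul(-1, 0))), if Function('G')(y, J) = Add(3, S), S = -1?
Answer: 286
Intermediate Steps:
Function('G')(y, J) = 2 (Function('G')(y, J) = Add(3, -1) = 2)
Mul(Mul(Function('G')(-2, 6), -13), Add(-11, Mul(-1, 0))) = Mul(Mul(2, -13), Add(-11, Mul(-1, 0))) = Mul(-26, Add(-11, 0)) = Mul(-26, -11) = 286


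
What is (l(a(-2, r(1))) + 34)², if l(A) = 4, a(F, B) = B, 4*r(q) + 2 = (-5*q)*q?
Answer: 1444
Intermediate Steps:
r(q) = -½ - 5*q²/4 (r(q) = -½ + ((-5*q)*q)/4 = -½ + (-5*q²)/4 = -½ - 5*q²/4)
(l(a(-2, r(1))) + 34)² = (4 + 34)² = 38² = 1444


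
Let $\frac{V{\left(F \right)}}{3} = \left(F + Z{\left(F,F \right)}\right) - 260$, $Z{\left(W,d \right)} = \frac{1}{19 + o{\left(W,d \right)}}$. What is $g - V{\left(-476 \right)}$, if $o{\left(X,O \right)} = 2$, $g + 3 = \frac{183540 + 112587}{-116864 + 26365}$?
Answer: $\frac{1394688677}{633493} \approx 2201.6$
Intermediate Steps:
$g = - \frac{567624}{90499}$ ($g = -3 + \frac{183540 + 112587}{-116864 + 26365} = -3 + \frac{296127}{-90499} = -3 + 296127 \left(- \frac{1}{90499}\right) = -3 - \frac{296127}{90499} = - \frac{567624}{90499} \approx -6.2722$)
$Z{\left(W,d \right)} = \frac{1}{21}$ ($Z{\left(W,d \right)} = \frac{1}{19 + 2} = \frac{1}{21}$)
$V{\left(F \right)} = - \frac{5459}{7} + 3 F$ ($V{\left(F \right)} = 3 \left(\left(F + \frac{1}{21}\right) - 260\right) = 3 \left(\left(\frac{1}{21} + F\right) - 260\right) = 3 \left(- \frac{5459}{21} + F\right) = - \frac{5459}{7} + 3 F$)
$g - V{\left(-476 \right)} = - \frac{567624}{90499} - \left(- \frac{5459}{7} + 3 \left(-476\right)\right) = - \frac{567624}{90499} - \left(- \frac{5459}{7} - 1428\right) = - \frac{567624}{90499} - - \frac{15455}{7} = - \frac{567624}{90499} + \frac{15455}{7} = \frac{1394688677}{633493}$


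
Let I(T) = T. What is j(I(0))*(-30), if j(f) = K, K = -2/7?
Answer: 60/7 ≈ 8.5714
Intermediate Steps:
K = -2/7 (K = -2*⅐ = -2/7 ≈ -0.28571)
j(f) = -2/7
j(I(0))*(-30) = -2/7*(-30) = 60/7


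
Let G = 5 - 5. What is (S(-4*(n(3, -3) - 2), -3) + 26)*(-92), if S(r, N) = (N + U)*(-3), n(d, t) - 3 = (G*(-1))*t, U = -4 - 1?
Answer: -4600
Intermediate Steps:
G = 0
U = -5
n(d, t) = 3 (n(d, t) = 3 + (0*(-1))*t = 3 + 0*t = 3 + 0 = 3)
S(r, N) = 15 - 3*N (S(r, N) = (N - 5)*(-3) = (-5 + N)*(-3) = 15 - 3*N)
(S(-4*(n(3, -3) - 2), -3) + 26)*(-92) = ((15 - 3*(-3)) + 26)*(-92) = ((15 + 9) + 26)*(-92) = (24 + 26)*(-92) = 50*(-92) = -4600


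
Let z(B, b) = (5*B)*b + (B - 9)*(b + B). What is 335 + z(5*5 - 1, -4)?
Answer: 155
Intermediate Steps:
z(B, b) = (-9 + B)*(B + b) + 5*B*b (z(B, b) = 5*B*b + (-9 + B)*(B + b) = (-9 + B)*(B + b) + 5*B*b)
335 + z(5*5 - 1, -4) = 335 + ((5*5 - 1)² - 9*(5*5 - 1) - 9*(-4) + 6*(5*5 - 1)*(-4)) = 335 + ((25 - 1)² - 9*(25 - 1) + 36 + 6*(25 - 1)*(-4)) = 335 + (24² - 9*24 + 36 + 6*24*(-4)) = 335 + (576 - 216 + 36 - 576) = 335 - 180 = 155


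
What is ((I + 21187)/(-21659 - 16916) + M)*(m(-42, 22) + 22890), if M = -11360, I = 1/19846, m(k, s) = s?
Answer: -99634846299349568/382779725 ≈ -2.6029e+8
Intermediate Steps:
I = 1/19846 ≈ 5.0388e-5
((I + 21187)/(-21659 - 16916) + M)*(m(-42, 22) + 22890) = ((1/19846 + 21187)/(-21659 - 16916) - 11360)*(22 + 22890) = ((420477203/19846)/(-38575) - 11360)*22912 = ((420477203/19846)*(-1/38575) - 11360)*22912 = (-420477203/765559450 - 11360)*22912 = -8697175829203/765559450*22912 = -99634846299349568/382779725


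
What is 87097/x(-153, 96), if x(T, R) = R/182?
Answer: 7925827/48 ≈ 1.6512e+5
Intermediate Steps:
x(T, R) = R/182 (x(T, R) = R*(1/182) = R/182)
87097/x(-153, 96) = 87097/(((1/182)*96)) = 87097/(48/91) = 87097*(91/48) = 7925827/48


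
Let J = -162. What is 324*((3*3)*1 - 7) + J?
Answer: 486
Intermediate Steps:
324*((3*3)*1 - 7) + J = 324*((3*3)*1 - 7) - 162 = 324*(9*1 - 7) - 162 = 324*(9 - 7) - 162 = 324*2 - 162 = 648 - 162 = 486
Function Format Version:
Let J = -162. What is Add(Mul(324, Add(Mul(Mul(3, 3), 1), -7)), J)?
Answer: 486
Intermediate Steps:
Add(Mul(324, Add(Mul(Mul(3, 3), 1), -7)), J) = Add(Mul(324, Add(Mul(Mul(3, 3), 1), -7)), -162) = Add(Mul(324, Add(Mul(9, 1), -7)), -162) = Add(Mul(324, Add(9, -7)), -162) = Add(Mul(324, 2), -162) = Add(648, -162) = 486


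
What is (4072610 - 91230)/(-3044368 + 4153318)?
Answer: 398138/110895 ≈ 3.5902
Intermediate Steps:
(4072610 - 91230)/(-3044368 + 4153318) = 3981380/1108950 = 3981380*(1/1108950) = 398138/110895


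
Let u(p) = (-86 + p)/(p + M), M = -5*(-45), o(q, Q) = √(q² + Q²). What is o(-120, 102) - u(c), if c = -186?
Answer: 272/39 + 6*√689 ≈ 164.47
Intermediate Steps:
o(q, Q) = √(Q² + q²)
M = 225
u(p) = (-86 + p)/(225 + p) (u(p) = (-86 + p)/(p + 225) = (-86 + p)/(225 + p))
o(-120, 102) - u(c) = √(102² + (-120)²) - (-86 - 186)/(225 - 186) = √(10404 + 14400) - (-272)/39 = √24804 - (-272)/39 = 6*√689 - 1*(-272/39) = 6*√689 + 272/39 = 272/39 + 6*√689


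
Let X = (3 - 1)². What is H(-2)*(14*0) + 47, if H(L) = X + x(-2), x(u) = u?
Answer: 47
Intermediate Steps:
X = 4 (X = 2² = 4)
H(L) = 2 (H(L) = 4 - 2 = 2)
H(-2)*(14*0) + 47 = 2*(14*0) + 47 = 2*0 + 47 = 0 + 47 = 47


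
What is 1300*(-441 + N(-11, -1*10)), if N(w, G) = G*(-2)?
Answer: -547300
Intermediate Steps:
N(w, G) = -2*G
1300*(-441 + N(-11, -1*10)) = 1300*(-441 - (-2)*10) = 1300*(-441 - 2*(-10)) = 1300*(-441 + 20) = 1300*(-421) = -547300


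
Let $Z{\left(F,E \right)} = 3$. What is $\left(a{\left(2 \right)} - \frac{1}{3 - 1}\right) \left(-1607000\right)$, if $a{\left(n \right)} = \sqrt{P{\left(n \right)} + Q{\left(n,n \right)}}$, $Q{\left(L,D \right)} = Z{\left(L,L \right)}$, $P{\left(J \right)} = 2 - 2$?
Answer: $803500 - 1607000 \sqrt{3} \approx -1.9799 \cdot 10^{6}$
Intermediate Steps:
$P{\left(J \right)} = 0$ ($P{\left(J \right)} = 2 - 2 = 0$)
$Q{\left(L,D \right)} = 3$
$a{\left(n \right)} = \sqrt{3}$ ($a{\left(n \right)} = \sqrt{0 + 3} = \sqrt{3}$)
$\left(a{\left(2 \right)} - \frac{1}{3 - 1}\right) \left(-1607000\right) = \left(\sqrt{3} - \frac{1}{3 - 1}\right) \left(-1607000\right) = \left(\sqrt{3} - \frac{1}{2}\right) \left(-1607000\right) = \left(- \frac{1}{2} + \sqrt{3}\right) \left(-1607000\right) = 803500 - 1607000 \sqrt{3}$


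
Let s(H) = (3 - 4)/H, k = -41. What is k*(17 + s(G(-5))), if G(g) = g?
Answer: -3526/5 ≈ -705.20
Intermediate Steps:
s(H) = -1/H
k*(17 + s(G(-5))) = -41*(17 - 1/(-5)) = -41*(17 - 1*(-1/5)) = -41*(17 + 1/5) = -41*86/5 = -3526/5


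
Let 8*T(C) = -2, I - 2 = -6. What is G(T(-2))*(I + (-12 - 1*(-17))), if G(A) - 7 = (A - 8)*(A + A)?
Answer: 89/8 ≈ 11.125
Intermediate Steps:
I = -4 (I = 2 - 6 = -4)
T(C) = -¼ (T(C) = (⅛)*(-2) = -¼)
G(A) = 7 + 2*A*(-8 + A) (G(A) = 7 + (A - 8)*(A + A) = 7 + (-8 + A)*(2*A) = 7 + 2*A*(-8 + A))
G(T(-2))*(I + (-12 - 1*(-17))) = (7 - 16*(-¼) + 2*(-¼)²)*(-4 + (-12 - 1*(-17))) = (7 + 4 + 2*(1/16))*(-4 + (-12 + 17)) = (7 + 4 + ⅛)*(-4 + 5) = (89/8)*1 = 89/8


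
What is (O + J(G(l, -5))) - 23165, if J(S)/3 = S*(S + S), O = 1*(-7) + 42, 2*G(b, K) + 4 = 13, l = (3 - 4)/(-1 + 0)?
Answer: -46017/2 ≈ -23009.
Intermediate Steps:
l = 1 (l = -1/(-1) = -1*(-1) = 1)
G(b, K) = 9/2 (G(b, K) = -2 + (½)*13 = -2 + 13/2 = 9/2)
O = 35 (O = -7 + 42 = 35)
J(S) = 6*S² (J(S) = 3*(S*(S + S)) = 3*(S*(2*S)) = 3*(2*S²) = 6*S²)
(O + J(G(l, -5))) - 23165 = (35 + 6*(9/2)²) - 23165 = (35 + 6*(81/4)) - 23165 = (35 + 243/2) - 23165 = 313/2 - 23165 = -46017/2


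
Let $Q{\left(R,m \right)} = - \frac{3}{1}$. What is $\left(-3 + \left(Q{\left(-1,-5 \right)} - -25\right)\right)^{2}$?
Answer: $361$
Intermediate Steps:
$Q{\left(R,m \right)} = -3$ ($Q{\left(R,m \right)} = \left(-3\right) 1 = -3$)
$\left(-3 + \left(Q{\left(-1,-5 \right)} - -25\right)\right)^{2} = \left(-3 - -22\right)^{2} = \left(-3 + \left(-3 + 25\right)\right)^{2} = \left(-3 + 22\right)^{2} = 19^{2} = 361$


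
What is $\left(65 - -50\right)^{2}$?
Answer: $13225$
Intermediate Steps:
$\left(65 - -50\right)^{2} = \left(65 + \left(-22 + 72\right)\right)^{2} = \left(65 + 50\right)^{2} = 115^{2} = 13225$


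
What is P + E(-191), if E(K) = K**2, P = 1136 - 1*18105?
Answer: 19512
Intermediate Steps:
P = -16969 (P = 1136 - 18105 = -16969)
P + E(-191) = -16969 + (-191)**2 = -16969 + 36481 = 19512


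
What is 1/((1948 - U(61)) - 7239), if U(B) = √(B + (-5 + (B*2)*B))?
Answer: -5291/27987183 + √7498/27987183 ≈ -0.00018596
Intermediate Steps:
U(B) = √(-5 + B + 2*B²) (U(B) = √(B + (-5 + (2*B)*B)) = √(B + (-5 + 2*B²)) = √(-5 + B + 2*B²))
1/((1948 - U(61)) - 7239) = 1/((1948 - √(-5 + 61 + 2*61²)) - 7239) = 1/((1948 - √(-5 + 61 + 2*3721)) - 7239) = 1/((1948 - √(-5 + 61 + 7442)) - 7239) = 1/((1948 - √7498) - 7239) = 1/(-5291 - √7498)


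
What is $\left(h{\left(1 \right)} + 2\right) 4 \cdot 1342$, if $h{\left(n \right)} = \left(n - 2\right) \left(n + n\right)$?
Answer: $0$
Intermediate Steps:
$h{\left(n \right)} = 2 n \left(-2 + n\right)$ ($h{\left(n \right)} = \left(-2 + n\right) 2 n = 2 n \left(-2 + n\right)$)
$\left(h{\left(1 \right)} + 2\right) 4 \cdot 1342 = \left(2 \cdot 1 \left(-2 + 1\right) + 2\right) 4 \cdot 1342 = \left(2 \cdot 1 \left(-1\right) + 2\right) 4 \cdot 1342 = \left(-2 + 2\right) 4 \cdot 1342 = 0 \cdot 4 \cdot 1342 = 0 \cdot 1342 = 0$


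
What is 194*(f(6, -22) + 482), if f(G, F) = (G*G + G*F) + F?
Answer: 70616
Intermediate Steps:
f(G, F) = F + G² + F*G (f(G, F) = (G² + F*G) + F = F + G² + F*G)
194*(f(6, -22) + 482) = 194*((-22 + 6² - 22*6) + 482) = 194*((-22 + 36 - 132) + 482) = 194*(-118 + 482) = 194*364 = 70616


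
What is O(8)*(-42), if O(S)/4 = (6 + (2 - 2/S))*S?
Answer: -10416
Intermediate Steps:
O(S) = 4*S*(8 - 2/S) (O(S) = 4*((6 + (2 - 2/S))*S) = 4*((8 - 2/S)*S) = 4*(S*(8 - 2/S)) = 4*S*(8 - 2/S))
O(8)*(-42) = (-8 + 32*8)*(-42) = (-8 + 256)*(-42) = 248*(-42) = -10416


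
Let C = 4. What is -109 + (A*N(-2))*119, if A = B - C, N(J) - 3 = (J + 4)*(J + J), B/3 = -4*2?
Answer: 16551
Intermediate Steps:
B = -24 (B = 3*(-4*2) = 3*(-8) = -24)
N(J) = 3 + 2*J*(4 + J) (N(J) = 3 + (J + 4)*(J + J) = 3 + (4 + J)*(2*J) = 3 + 2*J*(4 + J))
A = -28 (A = -24 - 1*4 = -24 - 4 = -28)
-109 + (A*N(-2))*119 = -109 - 28*(3 + 2*(-2)² + 8*(-2))*119 = -109 - 28*(3 + 2*4 - 16)*119 = -109 - 28*(3 + 8 - 16)*119 = -109 - 28*(-5)*119 = -109 + 140*119 = -109 + 16660 = 16551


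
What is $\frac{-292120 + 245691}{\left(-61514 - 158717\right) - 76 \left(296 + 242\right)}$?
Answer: $\frac{46429}{261119} \approx 0.17781$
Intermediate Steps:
$\frac{-292120 + 245691}{\left(-61514 - 158717\right) - 76 \left(296 + 242\right)} = - \frac{46429}{-220231 - 40888} = - \frac{46429}{-261119} = \left(-46429\right) \left(- \frac{1}{261119}\right) = \frac{46429}{261119}$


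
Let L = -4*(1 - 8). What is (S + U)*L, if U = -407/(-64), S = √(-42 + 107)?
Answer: 2849/16 + 28*√65 ≈ 403.81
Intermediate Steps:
L = 28 (L = -4*(-7) = 28)
S = √65 ≈ 8.0623
U = 407/64 (U = -407*(-1)/64 = -1*(-407/64) = 407/64 ≈ 6.3594)
(S + U)*L = (√65 + 407/64)*28 = (407/64 + √65)*28 = 2849/16 + 28*√65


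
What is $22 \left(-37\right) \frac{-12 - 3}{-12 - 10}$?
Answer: $-555$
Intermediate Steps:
$22 \left(-37\right) \frac{-12 - 3}{-12 - 10} = - 814 \left(- \frac{15}{-22}\right) = - 814 \left(\left(-15\right) \left(- \frac{1}{22}\right)\right) = \left(-814\right) \frac{15}{22} = -555$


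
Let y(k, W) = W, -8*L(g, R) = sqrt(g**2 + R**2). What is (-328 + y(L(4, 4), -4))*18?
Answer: -5976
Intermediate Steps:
L(g, R) = -sqrt(R**2 + g**2)/8 (L(g, R) = -sqrt(g**2 + R**2)/8 = -sqrt(R**2 + g**2)/8)
(-328 + y(L(4, 4), -4))*18 = (-328 - 4)*18 = -332*18 = -5976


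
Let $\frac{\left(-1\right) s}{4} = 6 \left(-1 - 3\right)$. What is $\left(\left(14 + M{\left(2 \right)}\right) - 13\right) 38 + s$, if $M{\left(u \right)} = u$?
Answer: $210$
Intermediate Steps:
$s = 96$ ($s = - 4 \cdot 6 \left(-1 - 3\right) = - 4 \cdot 6 \left(-4\right) = \left(-4\right) \left(-24\right) = 96$)
$\left(\left(14 + M{\left(2 \right)}\right) - 13\right) 38 + s = \left(\left(14 + 2\right) - 13\right) 38 + 96 = \left(16 - 13\right) 38 + 96 = 3 \cdot 38 + 96 = 114 + 96 = 210$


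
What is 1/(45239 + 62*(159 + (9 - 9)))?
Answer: 1/55097 ≈ 1.8150e-5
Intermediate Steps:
1/(45239 + 62*(159 + (9 - 9))) = 1/(45239 + 62*(159 + 0)) = 1/(45239 + 62*159) = 1/(45239 + 9858) = 1/55097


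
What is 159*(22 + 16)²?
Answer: 229596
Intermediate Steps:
159*(22 + 16)² = 159*38² = 159*1444 = 229596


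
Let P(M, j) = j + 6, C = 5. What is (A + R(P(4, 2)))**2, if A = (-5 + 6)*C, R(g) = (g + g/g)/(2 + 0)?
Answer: 361/4 ≈ 90.250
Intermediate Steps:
P(M, j) = 6 + j
R(g) = 1/2 + g/2 (R(g) = (g + 1)/2 = (1 + g)*(1/2) = 1/2 + g/2)
A = 5 (A = (-5 + 6)*5 = 1*5 = 5)
(A + R(P(4, 2)))**2 = (5 + (1/2 + (6 + 2)/2))**2 = (5 + (1/2 + (1/2)*8))**2 = (5 + (1/2 + 4))**2 = (5 + 9/2)**2 = (19/2)**2 = 361/4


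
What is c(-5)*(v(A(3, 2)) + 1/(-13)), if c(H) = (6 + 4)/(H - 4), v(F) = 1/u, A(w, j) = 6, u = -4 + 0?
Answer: 85/234 ≈ 0.36325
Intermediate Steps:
u = -4
v(F) = -¼ (v(F) = 1/(-4) = -¼)
c(H) = 10/(-4 + H)
c(-5)*(v(A(3, 2)) + 1/(-13)) = (10/(-4 - 5))*(-¼ + 1/(-13)) = (10/(-9))*(-¼ - 1/13) = (10*(-⅑))*(-17/52) = -10/9*(-17/52) = 85/234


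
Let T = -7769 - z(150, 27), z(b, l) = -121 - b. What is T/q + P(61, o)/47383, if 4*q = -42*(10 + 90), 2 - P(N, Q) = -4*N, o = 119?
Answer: 25395431/3553725 ≈ 7.1461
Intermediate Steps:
P(N, Q) = 2 + 4*N (P(N, Q) = 2 - (-4)*N = 2 + 4*N)
T = -7498 (T = -7769 - (-121 - 1*150) = -7769 - (-121 - 150) = -7769 - 1*(-271) = -7769 + 271 = -7498)
q = -1050 (q = (-42*(10 + 90))/4 = (-42*100)/4 = (¼)*(-4200) = -1050)
T/q + P(61, o)/47383 = -7498/(-1050) + (2 + 4*61)/47383 = -7498*(-1/1050) + (2 + 244)*(1/47383) = 3749/525 + 246*(1/47383) = 3749/525 + 246/47383 = 25395431/3553725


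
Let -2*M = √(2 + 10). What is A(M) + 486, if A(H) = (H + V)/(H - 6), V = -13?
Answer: 5371/11 - 7*√3/33 ≈ 487.91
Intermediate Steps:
M = -√3 (M = -√(2 + 10)/2 = -√3 ≈ -1.7320)
A(H) = (-13 + H)/(-6 + H) (A(H) = (H - 13)/(H - 6) = (-13 + H)/(-6 + H))
A(M) + 486 = (-13 - √3)/(-6 - √3) + 486 = 486 + (-13 - √3)/(-6 - √3)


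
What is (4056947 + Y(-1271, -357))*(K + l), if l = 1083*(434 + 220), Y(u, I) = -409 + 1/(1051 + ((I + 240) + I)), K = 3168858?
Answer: 9074920836618780/577 ≈ 1.5728e+13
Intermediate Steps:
Y(u, I) = -409 + 1/(1291 + 2*I) (Y(u, I) = -409 + 1/(1051 + ((240 + I) + I)) = -409 + 1/(1051 + (240 + 2*I)) = -409 + 1/(1291 + 2*I))
l = 708282 (l = 1083*654 = 708282)
(4056947 + Y(-1271, -357))*(K + l) = (4056947 + 2*(-264009 - 409*(-357))/(1291 + 2*(-357)))*(3168858 + 708282) = (4056947 + 2*(-264009 + 146013)/(1291 - 714))*3877140 = (4056947 + 2*(-117996)/577)*3877140 = (4056947 + 2*(1/577)*(-117996))*3877140 = (4056947 - 235992/577)*3877140 = (2340622427/577)*3877140 = 9074920836618780/577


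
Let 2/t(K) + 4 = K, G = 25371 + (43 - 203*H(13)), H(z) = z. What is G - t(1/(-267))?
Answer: 24347009/1069 ≈ 22776.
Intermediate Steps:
G = 22775 (G = 25371 + (43 - 203*13) = 25371 + (43 - 2639) = 25371 - 2596 = 22775)
t(K) = 2/(-4 + K)
G - t(1/(-267)) = 22775 - 2/(-4 + 1/(-267)) = 22775 - 2/(-4 - 1/267) = 22775 - 2/(-1069/267) = 22775 - 2*(-267)/1069 = 22775 - 1*(-534/1069) = 22775 + 534/1069 = 24347009/1069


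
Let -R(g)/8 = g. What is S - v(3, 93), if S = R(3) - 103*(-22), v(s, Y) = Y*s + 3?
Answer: 1960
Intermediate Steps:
v(s, Y) = 3 + Y*s
R(g) = -8*g
S = 2242 (S = -8*3 - 103*(-22) = -24 + 2266 = 2242)
S - v(3, 93) = 2242 - (3 + 93*3) = 2242 - (3 + 279) = 2242 - 1*282 = 2242 - 282 = 1960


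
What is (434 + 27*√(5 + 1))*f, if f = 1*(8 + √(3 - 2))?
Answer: 3906 + 243*√6 ≈ 4501.2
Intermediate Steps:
f = 9 (f = 1*(8 + √1) = 1*(8 + 1) = 1*9 = 9)
(434 + 27*√(5 + 1))*f = (434 + 27*√(5 + 1))*9 = (434 + 27*√6)*9 = 3906 + 243*√6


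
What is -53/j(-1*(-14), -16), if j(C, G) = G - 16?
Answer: 53/32 ≈ 1.6563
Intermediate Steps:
j(C, G) = -16 + G
-53/j(-1*(-14), -16) = -53/(-16 - 16) = -53/(-32) = -53*(-1/32) = 53/32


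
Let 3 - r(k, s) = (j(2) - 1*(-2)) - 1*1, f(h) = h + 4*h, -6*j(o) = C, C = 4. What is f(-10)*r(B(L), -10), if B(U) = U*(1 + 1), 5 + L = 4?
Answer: -400/3 ≈ -133.33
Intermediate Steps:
L = -1 (L = -5 + 4 = -1)
j(o) = -⅔ (j(o) = -⅙*4 = -⅔)
B(U) = 2*U (B(U) = U*2 = 2*U)
f(h) = 5*h
r(k, s) = 8/3 (r(k, s) = 3 - ((-⅔ - 1*(-2)) - 1*1) = 3 - ((-⅔ + 2) - 1) = 3 - (4/3 - 1) = 3 - 1*⅓ = 3 - ⅓ = 8/3)
f(-10)*r(B(L), -10) = (5*(-10))*(8/3) = -50*8/3 = -400/3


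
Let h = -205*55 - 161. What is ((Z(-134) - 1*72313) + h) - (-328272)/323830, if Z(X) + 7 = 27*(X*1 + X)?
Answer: -14732805544/161915 ≈ -90991.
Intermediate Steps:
h = -11436 (h = -11275 - 161 = -11436)
Z(X) = -7 + 54*X (Z(X) = -7 + 27*(X*1 + X) = -7 + 27*(X + X) = -7 + 27*(2*X) = -7 + 54*X)
((Z(-134) - 1*72313) + h) - (-328272)/323830 = (((-7 + 54*(-134)) - 1*72313) - 11436) - (-328272)/323830 = (((-7 - 7236) - 72313) - 11436) - (-328272)/323830 = ((-7243 - 72313) - 11436) - 1*(-164136/161915) = (-79556 - 11436) + 164136/161915 = -90992 + 164136/161915 = -14732805544/161915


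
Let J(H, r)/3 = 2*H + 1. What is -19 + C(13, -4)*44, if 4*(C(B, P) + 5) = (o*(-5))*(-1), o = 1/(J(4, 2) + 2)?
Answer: -6876/29 ≈ -237.10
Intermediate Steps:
J(H, r) = 3 + 6*H (J(H, r) = 3*(2*H + 1) = 3*(1 + 2*H) = 3 + 6*H)
o = 1/29 (o = 1/((3 + 6*4) + 2) = 1/((3 + 24) + 2) = 1/(27 + 2) = 1/29 ≈ 0.034483)
C(B, P) = -575/116 (C(B, P) = -5 + (((1/29)*(-5))*(-1))/4 = -5 + (-5/29*(-1))/4 = -5 + (¼)*(5/29) = -5 + 5/116 = -575/116)
-19 + C(13, -4)*44 = -19 - 575/116*44 = -19 - 6325/29 = -6876/29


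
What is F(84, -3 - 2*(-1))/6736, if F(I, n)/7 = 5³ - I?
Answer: 287/6736 ≈ 0.042607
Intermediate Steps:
F(I, n) = 875 - 7*I (F(I, n) = 7*(5³ - I) = 7*(125 - I) = 875 - 7*I)
F(84, -3 - 2*(-1))/6736 = (875 - 7*84)/6736 = (875 - 588)*(1/6736) = 287*(1/6736) = 287/6736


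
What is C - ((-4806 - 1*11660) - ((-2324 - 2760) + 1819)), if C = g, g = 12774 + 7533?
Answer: 33508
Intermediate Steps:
g = 20307
C = 20307
C - ((-4806 - 1*11660) - ((-2324 - 2760) + 1819)) = 20307 - ((-4806 - 1*11660) - ((-2324 - 2760) + 1819)) = 20307 - ((-4806 - 11660) - (-5084 + 1819)) = 20307 - (-16466 - 1*(-3265)) = 20307 - (-16466 + 3265) = 20307 - 1*(-13201) = 20307 + 13201 = 33508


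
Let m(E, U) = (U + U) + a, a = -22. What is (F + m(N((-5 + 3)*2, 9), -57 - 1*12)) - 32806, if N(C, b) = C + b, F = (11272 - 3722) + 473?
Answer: -24943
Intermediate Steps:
F = 8023 (F = 7550 + 473 = 8023)
m(E, U) = -22 + 2*U (m(E, U) = (U + U) - 22 = 2*U - 22 = -22 + 2*U)
(F + m(N((-5 + 3)*2, 9), -57 - 1*12)) - 32806 = (8023 + (-22 + 2*(-57 - 1*12))) - 32806 = (8023 + (-22 + 2*(-57 - 12))) - 32806 = (8023 + (-22 + 2*(-69))) - 32806 = (8023 + (-22 - 138)) - 32806 = (8023 - 160) - 32806 = 7863 - 32806 = -24943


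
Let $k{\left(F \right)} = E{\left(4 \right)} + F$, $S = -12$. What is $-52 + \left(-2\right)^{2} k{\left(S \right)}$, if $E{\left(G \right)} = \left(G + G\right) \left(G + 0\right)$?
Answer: $28$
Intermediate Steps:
$E{\left(G \right)} = 2 G^{2}$ ($E{\left(G \right)} = 2 G G = 2 G^{2}$)
$k{\left(F \right)} = 32 + F$ ($k{\left(F \right)} = 2 \cdot 4^{2} + F = 2 \cdot 16 + F = 32 + F$)
$-52 + \left(-2\right)^{2} k{\left(S \right)} = -52 + \left(-2\right)^{2} \left(32 - 12\right) = -52 + 4 \cdot 20 = -52 + 80 = 28$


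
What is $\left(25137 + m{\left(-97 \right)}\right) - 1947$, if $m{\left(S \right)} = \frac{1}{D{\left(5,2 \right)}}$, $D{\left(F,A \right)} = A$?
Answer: $\frac{46381}{2} \approx 23191.0$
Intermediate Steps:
$m{\left(S \right)} = \frac{1}{2}$
$\left(25137 + m{\left(-97 \right)}\right) - 1947 = \left(25137 + \frac{1}{2}\right) - 1947 = \frac{50275}{2} - 1947 = \frac{46381}{2}$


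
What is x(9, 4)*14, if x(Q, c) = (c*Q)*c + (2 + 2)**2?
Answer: 2240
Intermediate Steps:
x(Q, c) = 16 + Q*c**2 (x(Q, c) = (Q*c)*c + 4**2 = Q*c**2 + 16 = 16 + Q*c**2)
x(9, 4)*14 = (16 + 9*4**2)*14 = (16 + 9*16)*14 = (16 + 144)*14 = 160*14 = 2240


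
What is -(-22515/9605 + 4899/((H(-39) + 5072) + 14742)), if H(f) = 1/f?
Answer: 3112642554/1484443145 ≈ 2.0968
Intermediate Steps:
-(-22515/9605 + 4899/((H(-39) + 5072) + 14742)) = -(-22515/9605 + 4899/((1/(-39) + 5072) + 14742)) = -(-22515*1/9605 + 4899/((-1/39 + 5072) + 14742)) = -(-4503/1921 + 4899/(197807/39 + 14742)) = -(-4503/1921 + 4899/(772745/39)) = -(-4503/1921 + 4899*(39/772745)) = -(-4503/1921 + 191061/772745) = -1*(-3112642554/1484443145) = 3112642554/1484443145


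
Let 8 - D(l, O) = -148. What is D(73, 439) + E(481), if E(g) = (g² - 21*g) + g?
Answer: 221897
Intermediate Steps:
E(g) = g² - 20*g
D(l, O) = 156 (D(l, O) = 8 - 1*(-148) = 8 + 148 = 156)
D(73, 439) + E(481) = 156 + 481*(-20 + 481) = 156 + 481*461 = 156 + 221741 = 221897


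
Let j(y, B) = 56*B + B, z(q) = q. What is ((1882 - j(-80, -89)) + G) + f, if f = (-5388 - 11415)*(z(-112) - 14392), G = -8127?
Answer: 243709540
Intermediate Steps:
j(y, B) = 57*B
f = 243710712 (f = (-5388 - 11415)*(-112 - 14392) = -16803*(-14504) = 243710712)
((1882 - j(-80, -89)) + G) + f = ((1882 - 57*(-89)) - 8127) + 243710712 = ((1882 - 1*(-5073)) - 8127) + 243710712 = ((1882 + 5073) - 8127) + 243710712 = (6955 - 8127) + 243710712 = -1172 + 243710712 = 243709540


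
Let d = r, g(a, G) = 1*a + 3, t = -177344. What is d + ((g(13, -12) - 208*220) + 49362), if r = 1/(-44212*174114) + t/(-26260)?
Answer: 183183793837374443/50536898422920 ≈ 3624.8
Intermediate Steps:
g(a, G) = 3 + a (g(a, G) = a + 3 = 3 + a)
r = 341295343249883/50536898422920 (r = 1/(-44212*174114) - 177344/(-26260) = -1/44212*1/174114 - 177344*(-1/26260) = -1/7697928168 + 44336/6565 = 341295343249883/50536898422920 ≈ 6.7534)
d = 341295343249883/50536898422920 ≈ 6.7534
d + ((g(13, -12) - 208*220) + 49362) = 341295343249883/50536898422920 + (((3 + 13) - 208*220) + 49362) = 341295343249883/50536898422920 + ((16 - 45760) + 49362) = 341295343249883/50536898422920 + (-45744 + 49362) = 341295343249883/50536898422920 + 3618 = 183183793837374443/50536898422920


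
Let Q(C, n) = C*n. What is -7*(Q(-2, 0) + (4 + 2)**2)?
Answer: -252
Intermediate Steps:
-7*(Q(-2, 0) + (4 + 2)**2) = -7*(-2*0 + (4 + 2)**2) = -7*(0 + 6**2) = -7*(0 + 36) = -7*36 = -252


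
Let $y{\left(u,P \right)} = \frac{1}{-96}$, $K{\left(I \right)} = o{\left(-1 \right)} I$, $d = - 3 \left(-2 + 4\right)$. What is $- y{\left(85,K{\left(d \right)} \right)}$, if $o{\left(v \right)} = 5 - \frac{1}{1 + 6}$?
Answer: $\frac{1}{96} \approx 0.010417$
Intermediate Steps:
$o{\left(v \right)} = \frac{34}{7}$ ($o{\left(v \right)} = 5 - \frac{1}{7} = \frac{34}{7}$)
$d = -6$ ($d = \left(-3\right) 2 = -6$)
$K{\left(I \right)} = \frac{34 I}{7}$
$y{\left(u,P \right)} = - \frac{1}{96}$
$- y{\left(85,K{\left(d \right)} \right)} = \left(-1\right) \left(- \frac{1}{96}\right) = \frac{1}{96}$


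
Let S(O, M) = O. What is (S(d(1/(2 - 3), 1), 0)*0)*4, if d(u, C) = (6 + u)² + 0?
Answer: 0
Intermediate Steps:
d(u, C) = (6 + u)²
(S(d(1/(2 - 3), 1), 0)*0)*4 = ((6 + 1/(2 - 3))²*0)*4 = ((6 + 1/(-1))²*0)*4 = ((6 - 1)²*0)*4 = (5²*0)*4 = (25*0)*4 = 0*4 = 0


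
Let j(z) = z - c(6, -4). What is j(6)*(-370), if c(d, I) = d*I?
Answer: -11100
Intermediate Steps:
c(d, I) = I*d
j(z) = 24 + z (j(z) = z - (-4)*6 = z - 1*(-24) = z + 24 = 24 + z)
j(6)*(-370) = (24 + 6)*(-370) = 30*(-370) = -11100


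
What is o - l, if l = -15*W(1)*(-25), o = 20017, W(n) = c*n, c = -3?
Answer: 21142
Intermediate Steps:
W(n) = -3*n
l = -1125 (l = -(-45)*(-25) = -15*(-3)*(-25) = 45*(-25) = -1125)
o - l = 20017 - 1*(-1125) = 20017 + 1125 = 21142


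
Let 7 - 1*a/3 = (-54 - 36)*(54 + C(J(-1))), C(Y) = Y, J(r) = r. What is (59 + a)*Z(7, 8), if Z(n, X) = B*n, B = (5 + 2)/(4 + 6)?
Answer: 70511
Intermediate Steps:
B = 7/10 ≈ 0.70000
Z(n, X) = 7*n/10
a = 14331 (a = 21 - 3*(-54 - 36)*(54 - 1) = 21 - (-270)*53 = 21 - 3*(-4770) = 21 + 14310 = 14331)
(59 + a)*Z(7, 8) = (59 + 14331)*((7/10)*7) = 14390*(49/10) = 70511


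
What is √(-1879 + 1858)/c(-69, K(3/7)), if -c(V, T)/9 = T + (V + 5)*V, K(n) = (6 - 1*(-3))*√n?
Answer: 7*I/45502383 - 10304*I*√21/409521447 ≈ -0.00011515*I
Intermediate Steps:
K(n) = 9*√n (K(n) = (6 + 3)*√n = 9*√n)
c(V, T) = -9*T - 9*V*(5 + V) (c(V, T) = -9*(T + (V + 5)*V) = -9*(T + (5 + V)*V) = -9*(T + V*(5 + V)) = -9*T - 9*V*(5 + V))
√(-1879 + 1858)/c(-69, K(3/7)) = √(-1879 + 1858)/(-45*(-69) - 81*√(3/7) - 9*(-69)²) = √(-21)/(3105 - 81*√(3*(⅐)) - 9*4761) = (I*√21)/(3105 - 81*√(3/7) - 42849) = (I*√21)/(3105 - 81*√21/7 - 42849) = (I*√21)/(-39744 - 81*√21/7) = I*√21/(-39744 - 81*√21/7)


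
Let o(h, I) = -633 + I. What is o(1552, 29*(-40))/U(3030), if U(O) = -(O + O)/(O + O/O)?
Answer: 5434583/6060 ≈ 896.80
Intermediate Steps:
U(O) = -2*O/(1 + O) (U(O) = -2*O/(O + 1) = -2*O/(1 + O))
o(1552, 29*(-40))/U(3030) = (-633 + 29*(-40))/((-2*3030/(1 + 3030))) = (-633 - 1160)/((-2*3030/3031)) = -1793/((-2*3030*1/3031)) = -1793/(-6060/3031) = -1793*(-3031/6060) = 5434583/6060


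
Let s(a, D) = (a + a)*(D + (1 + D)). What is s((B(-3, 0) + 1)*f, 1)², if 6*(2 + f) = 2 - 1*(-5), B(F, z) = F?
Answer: 100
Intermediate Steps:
f = -⅚ (f = -2 + (2 - 1*(-5))/6 = -2 + (2 + 5)/6 = -2 + (⅙)*7 = -2 + 7/6 = -⅚ ≈ -0.83333)
s(a, D) = 2*a*(1 + 2*D) (s(a, D) = (2*a)*(1 + 2*D) = 2*a*(1 + 2*D))
s((B(-3, 0) + 1)*f, 1)² = (2*((-3 + 1)*(-⅚))*(1 + 2*1))² = (2*(-2*(-⅚))*(1 + 2))² = (2*(5/3)*3)² = 10² = 100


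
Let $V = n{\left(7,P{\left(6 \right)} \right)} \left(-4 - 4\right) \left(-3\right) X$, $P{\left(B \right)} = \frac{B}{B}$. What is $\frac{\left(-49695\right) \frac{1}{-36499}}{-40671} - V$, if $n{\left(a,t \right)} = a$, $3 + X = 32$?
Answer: $- \frac{2410748162861}{494816943} \approx -4872.0$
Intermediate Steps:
$P{\left(B \right)} = 1$
$X = 29$ ($X = -3 + 32 = 29$)
$V = 4872$ ($V = 7 \left(-4 - 4\right) \left(-3\right) 29 = 7 \left(\left(-8\right) \left(-3\right)\right) 29 = 7 \cdot 24 \cdot 29 = 168 \cdot 29 = 4872$)
$\frac{\left(-49695\right) \frac{1}{-36499}}{-40671} - V = \frac{\left(-49695\right) \frac{1}{-36499}}{-40671} - 4872 = \left(-49695\right) \left(- \frac{1}{36499}\right) \left(- \frac{1}{40671}\right) - 4872 = \frac{49695}{36499} \left(- \frac{1}{40671}\right) - 4872 = - \frac{16565}{494816943} - 4872 = - \frac{2410748162861}{494816943}$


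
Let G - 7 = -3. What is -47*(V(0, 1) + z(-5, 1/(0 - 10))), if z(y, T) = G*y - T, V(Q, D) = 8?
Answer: 5593/10 ≈ 559.30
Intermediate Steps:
G = 4 (G = 7 - 3 = 4)
z(y, T) = -T + 4*y (z(y, T) = 4*y - T = -T + 4*y)
-47*(V(0, 1) + z(-5, 1/(0 - 10))) = -47*(8 + (-1/(0 - 10) + 4*(-5))) = -47*(8 + (-1/(-10) - 20)) = -47*(8 + (-1*(-⅒) - 20)) = -47*(8 + (⅒ - 20)) = -47*(8 - 199/10) = -47*(-119/10) = 5593/10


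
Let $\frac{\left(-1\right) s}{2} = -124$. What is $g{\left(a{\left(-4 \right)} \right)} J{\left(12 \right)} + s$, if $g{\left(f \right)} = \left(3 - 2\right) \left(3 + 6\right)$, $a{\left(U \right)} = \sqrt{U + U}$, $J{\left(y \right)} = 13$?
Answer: $365$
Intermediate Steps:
$s = 248$ ($s = \left(-2\right) \left(-124\right) = 248$)
$a{\left(U \right)} = \sqrt{2} \sqrt{U}$ ($a{\left(U \right)} = \sqrt{2 U} = \sqrt{2} \sqrt{U}$)
$g{\left(f \right)} = 9$ ($g{\left(f \right)} = 1 \cdot 9 = 9$)
$g{\left(a{\left(-4 \right)} \right)} J{\left(12 \right)} + s = 9 \cdot 13 + 248 = 117 + 248 = 365$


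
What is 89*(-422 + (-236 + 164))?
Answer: -43966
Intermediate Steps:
89*(-422 + (-236 + 164)) = 89*(-422 - 72) = 89*(-494) = -43966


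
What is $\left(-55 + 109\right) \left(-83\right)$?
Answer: $-4482$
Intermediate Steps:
$\left(-55 + 109\right) \left(-83\right) = 54 \left(-83\right) = -4482$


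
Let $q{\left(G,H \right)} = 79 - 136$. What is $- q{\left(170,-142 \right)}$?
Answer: $57$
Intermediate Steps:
$q{\left(G,H \right)} = -57$
$- q{\left(170,-142 \right)} = \left(-1\right) \left(-57\right) = 57$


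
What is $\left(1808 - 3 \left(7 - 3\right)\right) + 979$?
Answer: $2775$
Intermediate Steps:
$\left(1808 - 3 \left(7 - 3\right)\right) + 979 = \left(1808 - 12\right) + 979 = 1796 + 979 = 2775$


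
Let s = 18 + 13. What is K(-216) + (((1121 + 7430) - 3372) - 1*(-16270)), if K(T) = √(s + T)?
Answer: 21449 + I*√185 ≈ 21449.0 + 13.601*I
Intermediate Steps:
s = 31
K(T) = √(31 + T)
K(-216) + (((1121 + 7430) - 3372) - 1*(-16270)) = √(31 - 216) + (((1121 + 7430) - 3372) - 1*(-16270)) = √(-185) + ((8551 - 3372) + 16270) = I*√185 + (5179 + 16270) = I*√185 + 21449 = 21449 + I*√185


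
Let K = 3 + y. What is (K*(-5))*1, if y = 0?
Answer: -15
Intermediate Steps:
K = 3 (K = 3 + 0 = 3)
(K*(-5))*1 = (3*(-5))*1 = -15*1 = -15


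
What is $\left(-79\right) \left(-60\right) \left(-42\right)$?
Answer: $-199080$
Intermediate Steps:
$\left(-79\right) \left(-60\right) \left(-42\right) = 4740 \left(-42\right) = -199080$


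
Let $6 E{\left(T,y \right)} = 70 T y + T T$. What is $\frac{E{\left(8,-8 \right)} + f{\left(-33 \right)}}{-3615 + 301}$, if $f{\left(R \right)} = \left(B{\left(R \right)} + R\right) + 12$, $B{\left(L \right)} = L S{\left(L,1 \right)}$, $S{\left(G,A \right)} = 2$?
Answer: $\frac{823}{3314} \approx 0.24834$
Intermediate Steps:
$E{\left(T,y \right)} = \frac{T^{2}}{6} + \frac{35 T y}{3}$ ($E{\left(T,y \right)} = \frac{70 T y + T T}{6} = \frac{70 T y + T^{2}}{6} = \frac{T^{2} + 70 T y}{6} = \frac{T^{2}}{6} + \frac{35 T y}{3}$)
$B{\left(L \right)} = 2 L$ ($B{\left(L \right)} = L 2 = 2 L$)
$f{\left(R \right)} = 12 + 3 R$ ($f{\left(R \right)} = \left(2 R + R\right) + 12 = 3 R + 12 = 12 + 3 R$)
$\frac{E{\left(8,-8 \right)} + f{\left(-33 \right)}}{-3615 + 301} = \frac{\frac{1}{6} \cdot 8 \left(8 + 70 \left(-8\right)\right) + \left(12 + 3 \left(-33\right)\right)}{-3615 + 301} = \frac{\frac{1}{6} \cdot 8 \left(8 - 560\right) + \left(12 - 99\right)}{-3314} = \left(\frac{1}{6} \cdot 8 \left(-552\right) - 87\right) \left(- \frac{1}{3314}\right) = \left(-736 - 87\right) \left(- \frac{1}{3314}\right) = \left(-823\right) \left(- \frac{1}{3314}\right) = \frac{823}{3314}$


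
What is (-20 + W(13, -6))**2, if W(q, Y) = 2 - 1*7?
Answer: 625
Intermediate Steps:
W(q, Y) = -5 (W(q, Y) = 2 - 7 = -5)
(-20 + W(13, -6))**2 = (-20 - 5)**2 = (-25)**2 = 625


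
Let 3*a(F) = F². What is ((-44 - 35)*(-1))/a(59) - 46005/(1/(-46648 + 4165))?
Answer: 6803372274852/3481 ≈ 1.9544e+9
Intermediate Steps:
a(F) = F²/3
((-44 - 35)*(-1))/a(59) - 46005/(1/(-46648 + 4165)) = ((-44 - 35)*(-1))/(((⅓)*59²)) - 46005/(1/(-46648 + 4165)) = (-79*(-1))/(((⅓)*3481)) - 46005/(1/(-42483)) = 79/(3481/3) - 46005/(-1/42483) = 79*(3/3481) - 46005*(-42483) = 237/3481 + 1954430415 = 6803372274852/3481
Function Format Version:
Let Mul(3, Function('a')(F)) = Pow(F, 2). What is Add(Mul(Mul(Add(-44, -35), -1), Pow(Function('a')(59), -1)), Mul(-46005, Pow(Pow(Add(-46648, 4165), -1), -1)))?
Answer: Rational(6803372274852, 3481) ≈ 1.9544e+9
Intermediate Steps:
Function('a')(F) = Mul(Rational(1, 3), Pow(F, 2))
Add(Mul(Mul(Add(-44, -35), -1), Pow(Function('a')(59), -1)), Mul(-46005, Pow(Pow(Add(-46648, 4165), -1), -1))) = Add(Mul(Mul(Add(-44, -35), -1), Pow(Mul(Rational(1, 3), Pow(59, 2)), -1)), Mul(-46005, Pow(Pow(Add(-46648, 4165), -1), -1))) = Add(Mul(Mul(-79, -1), Pow(Mul(Rational(1, 3), 3481), -1)), Mul(-46005, Pow(Pow(-42483, -1), -1))) = Add(Mul(79, Pow(Rational(3481, 3), -1)), Mul(-46005, Pow(Rational(-1, 42483), -1))) = Add(Mul(79, Rational(3, 3481)), Mul(-46005, -42483)) = Add(Rational(237, 3481), 1954430415) = Rational(6803372274852, 3481)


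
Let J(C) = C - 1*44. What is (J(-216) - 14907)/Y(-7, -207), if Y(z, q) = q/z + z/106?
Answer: -11253914/21893 ≈ -514.04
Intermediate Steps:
Y(z, q) = z/106 + q/z (Y(z, q) = q/z + z*(1/106) = q/z + z/106 = z/106 + q/z)
J(C) = -44 + C (J(C) = C - 44 = -44 + C)
(J(-216) - 14907)/Y(-7, -207) = ((-44 - 216) - 14907)/((1/106)*(-7) - 207/(-7)) = (-260 - 14907)/(-7/106 - 207*(-1/7)) = -15167/(-7/106 + 207/7) = -15167/21893/742 = -15167*742/21893 = -11253914/21893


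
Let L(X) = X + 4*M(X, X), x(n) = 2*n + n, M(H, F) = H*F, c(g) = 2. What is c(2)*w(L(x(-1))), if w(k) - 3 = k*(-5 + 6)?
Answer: 72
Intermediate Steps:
M(H, F) = F*H
x(n) = 3*n
L(X) = X + 4*X² (L(X) = X + 4*(X*X) = X + 4*X²)
w(k) = 3 + k (w(k) = 3 + k*(-5 + 6) = 3 + k*1 = 3 + k)
c(2)*w(L(x(-1))) = 2*(3 + (3*(-1))*(1 + 4*(3*(-1)))) = 2*(3 - 3*(1 + 4*(-3))) = 2*(3 - 3*(1 - 12)) = 2*(3 - 3*(-11)) = 2*(3 + 33) = 2*36 = 72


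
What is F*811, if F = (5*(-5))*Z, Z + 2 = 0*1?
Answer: 40550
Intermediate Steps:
Z = -2 (Z = -2 + 0*1 = -2 + 0 = -2)
F = 50 (F = (5*(-5))*(-2) = -25*(-2) = 50)
F*811 = 50*811 = 40550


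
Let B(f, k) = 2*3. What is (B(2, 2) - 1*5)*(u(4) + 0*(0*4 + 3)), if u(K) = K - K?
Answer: 0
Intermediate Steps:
B(f, k) = 6
u(K) = 0
(B(2, 2) - 1*5)*(u(4) + 0*(0*4 + 3)) = (6 - 1*5)*(0 + 0*(0*4 + 3)) = (6 - 5)*(0 + 0*(0 + 3)) = 1*(0 + 0*3) = 1*(0 + 0) = 1*0 = 0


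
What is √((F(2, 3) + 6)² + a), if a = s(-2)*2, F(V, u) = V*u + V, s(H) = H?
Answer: 8*√3 ≈ 13.856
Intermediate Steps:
F(V, u) = V + V*u
a = -4 (a = -2*2 = -4)
√((F(2, 3) + 6)² + a) = √((2*(1 + 3) + 6)² - 4) = √((2*4 + 6)² - 4) = √((8 + 6)² - 4) = √(14² - 4) = √(196 - 4) = √192 = 8*√3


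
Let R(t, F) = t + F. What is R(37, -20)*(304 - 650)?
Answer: -5882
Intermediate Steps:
R(t, F) = F + t
R(37, -20)*(304 - 650) = (-20 + 37)*(304 - 650) = 17*(-346) = -5882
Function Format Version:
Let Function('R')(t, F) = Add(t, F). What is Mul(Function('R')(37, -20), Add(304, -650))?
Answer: -5882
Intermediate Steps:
Function('R')(t, F) = Add(F, t)
Mul(Function('R')(37, -20), Add(304, -650)) = Mul(Add(-20, 37), Add(304, -650)) = Mul(17, -346) = -5882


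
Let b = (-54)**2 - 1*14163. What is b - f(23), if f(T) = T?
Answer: -11270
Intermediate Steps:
b = -11247 (b = 2916 - 14163 = -11247)
b - f(23) = -11247 - 1*23 = -11247 - 23 = -11270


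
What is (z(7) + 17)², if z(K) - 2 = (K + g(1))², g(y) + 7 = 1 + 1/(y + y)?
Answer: 7225/16 ≈ 451.56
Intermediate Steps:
g(y) = -6 + 1/(2*y) (g(y) = -7 + (1 + 1/(y + y)) = -7 + (1 + 1/(2*y)) = -6 + 1/(2*y))
z(K) = 2 + (-11/2 + K)² (z(K) = 2 + (K + (-6 + (½)/1))² = 2 + (K + (-6 + (½)*1))² = 2 + (K + (-6 + ½))² = 2 + (K - 11/2)² = 2 + (-11/2 + K)²)
(z(7) + 17)² = ((2 + (-11 + 2*7)²/4) + 17)² = ((2 + (-11 + 14)²/4) + 17)² = ((2 + (¼)*3²) + 17)² = ((2 + (¼)*9) + 17)² = ((2 + 9/4) + 17)² = (17/4 + 17)² = (85/4)² = 7225/16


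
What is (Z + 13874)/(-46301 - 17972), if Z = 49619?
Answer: -63493/64273 ≈ -0.98786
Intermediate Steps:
(Z + 13874)/(-46301 - 17972) = (49619 + 13874)/(-46301 - 17972) = 63493/(-64273) = 63493*(-1/64273) = -63493/64273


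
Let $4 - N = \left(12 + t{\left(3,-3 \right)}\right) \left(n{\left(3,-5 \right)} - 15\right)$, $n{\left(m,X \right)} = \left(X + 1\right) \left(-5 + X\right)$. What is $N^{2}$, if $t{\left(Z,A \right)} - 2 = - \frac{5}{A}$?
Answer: $\frac{1352569}{9} \approx 1.5029 \cdot 10^{5}$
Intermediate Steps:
$n{\left(m,X \right)} = \left(1 + X\right) \left(-5 + X\right)$
$t{\left(Z,A \right)} = 2 - \frac{5}{A}$
$N = - \frac{1163}{3}$ ($N = 4 - \left(12 + \left(2 - \frac{5}{-3}\right)\right) \left(\left(-5 + \left(-5\right)^{2} - -20\right) - 15\right) = 4 - \left(12 + \left(2 - - \frac{5}{3}\right)\right) \left(\left(-5 + 25 + 20\right) - 15\right) = 4 - \left(12 + \left(2 + \frac{5}{3}\right)\right) \left(40 - 15\right) = 4 - \left(12 + \frac{11}{3}\right) 25 = 4 - \frac{47}{3} \cdot 25 = 4 - \frac{1175}{3} = - \frac{1163}{3} \approx -387.67$)
$N^{2} = \left(- \frac{1163}{3}\right)^{2} = \frac{1352569}{9}$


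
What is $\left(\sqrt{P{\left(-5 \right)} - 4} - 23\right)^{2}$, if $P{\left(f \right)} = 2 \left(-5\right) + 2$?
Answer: $517 - 92 i \sqrt{3} \approx 517.0 - 159.35 i$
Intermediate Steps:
$P{\left(f \right)} = -8$ ($P{\left(f \right)} = -10 + 2 = -8$)
$\left(\sqrt{P{\left(-5 \right)} - 4} - 23\right)^{2} = \left(\sqrt{-8 - 4} - 23\right)^{2} = \left(\sqrt{-12} - 23\right)^{2} = \left(2 i \sqrt{3} - 23\right)^{2} = \left(-23 + 2 i \sqrt{3}\right)^{2}$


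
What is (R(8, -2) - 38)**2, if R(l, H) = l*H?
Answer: 2916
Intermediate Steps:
R(l, H) = H*l
(R(8, -2) - 38)**2 = (-2*8 - 38)**2 = (-16 - 38)**2 = (-54)**2 = 2916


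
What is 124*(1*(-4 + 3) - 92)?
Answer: -11532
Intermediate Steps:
124*(1*(-4 + 3) - 92) = 124*(1*(-1) - 92) = 124*(-1 - 92) = 124*(-93) = -11532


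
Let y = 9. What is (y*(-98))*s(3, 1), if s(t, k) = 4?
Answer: -3528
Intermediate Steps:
(y*(-98))*s(3, 1) = (9*(-98))*4 = -882*4 = -3528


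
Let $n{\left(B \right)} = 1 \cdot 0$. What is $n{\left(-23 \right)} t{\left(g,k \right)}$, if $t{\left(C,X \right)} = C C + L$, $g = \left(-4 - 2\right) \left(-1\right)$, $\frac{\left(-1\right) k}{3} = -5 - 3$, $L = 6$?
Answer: $0$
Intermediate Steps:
$k = 24$ ($k = - 3 \left(-5 - 3\right) = \left(-3\right) \left(-8\right) = 24$)
$g = 6$ ($g = \left(-6\right) \left(-1\right) = 6$)
$t{\left(C,X \right)} = 6 + C^{2}$ ($t{\left(C,X \right)} = C C + 6 = C^{2} + 6 = 6 + C^{2}$)
$n{\left(B \right)} = 0$
$n{\left(-23 \right)} t{\left(g,k \right)} = 0 \left(6 + 6^{2}\right) = 0 \left(6 + 36\right) = 0 \cdot 42 = 0$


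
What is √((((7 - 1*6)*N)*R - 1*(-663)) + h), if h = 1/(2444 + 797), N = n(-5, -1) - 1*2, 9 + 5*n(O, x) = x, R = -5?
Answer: 6*√199285849/3241 ≈ 26.134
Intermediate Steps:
n(O, x) = -9/5 + x/5
N = -4 (N = (-9/5 + (⅕)*(-1)) - 1*2 = (-9/5 - ⅕) - 2 = -2 - 2 = -4)
h = 1/3241 ≈ 0.00030855
√((((7 - 1*6)*N)*R - 1*(-663)) + h) = √((((7 - 1*6)*(-4))*(-5) - 1*(-663)) + 1/3241) = √((((7 - 6)*(-4))*(-5) + 663) + 1/3241) = √(((1*(-4))*(-5) + 663) + 1/3241) = √((-4*(-5) + 663) + 1/3241) = √((20 + 663) + 1/3241) = √(683 + 1/3241) = √(2213604/3241) = 6*√199285849/3241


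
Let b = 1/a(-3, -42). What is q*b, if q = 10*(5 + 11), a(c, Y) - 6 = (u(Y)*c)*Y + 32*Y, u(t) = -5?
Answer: -10/123 ≈ -0.081301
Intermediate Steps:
a(c, Y) = 6 + 32*Y - 5*Y*c (a(c, Y) = 6 + ((-5*c)*Y + 32*Y) = 6 + (-5*Y*c + 32*Y) = 6 + (32*Y - 5*Y*c) = 6 + 32*Y - 5*Y*c)
b = -1/1968 (b = 1/(6 + 32*(-42) - 5*(-42)*(-3)) = 1/(6 - 1344 - 630) = 1/(-1968) = -1/1968 ≈ -0.00050813)
q = 160 (q = 10*16 = 160)
q*b = 160*(-1/1968) = -10/123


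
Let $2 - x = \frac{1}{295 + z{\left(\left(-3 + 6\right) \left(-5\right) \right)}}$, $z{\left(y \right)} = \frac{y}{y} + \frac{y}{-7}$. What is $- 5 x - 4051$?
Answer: $- \frac{8475272}{2087} \approx -4061.0$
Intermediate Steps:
$z{\left(y \right)} = 1 - \frac{y}{7}$ ($z{\left(y \right)} = 1 + y \left(- \frac{1}{7}\right) = 1 - \frac{y}{7}$)
$x = \frac{4167}{2087}$ ($x = 2 - \frac{1}{295 - \left(-1 + \frac{\left(-3 + 6\right) \left(-5\right)}{7}\right)} = 2 - \frac{1}{295 - \left(-1 + \frac{3 \left(-5\right)}{7}\right)} = 2 - \frac{1}{295 + \left(1 - - \frac{15}{7}\right)} = 2 - \frac{1}{295 + \left(1 + \frac{15}{7}\right)} = 2 - \frac{1}{295 + \frac{22}{7}} = 2 - \frac{1}{\frac{2087}{7}} = 2 - \frac{7}{2087} = \frac{4167}{2087} \approx 1.9966$)
$- 5 x - 4051 = \left(-5\right) \frac{4167}{2087} - 4051 = - \frac{20835}{2087} - 4051 = - \frac{8475272}{2087}$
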